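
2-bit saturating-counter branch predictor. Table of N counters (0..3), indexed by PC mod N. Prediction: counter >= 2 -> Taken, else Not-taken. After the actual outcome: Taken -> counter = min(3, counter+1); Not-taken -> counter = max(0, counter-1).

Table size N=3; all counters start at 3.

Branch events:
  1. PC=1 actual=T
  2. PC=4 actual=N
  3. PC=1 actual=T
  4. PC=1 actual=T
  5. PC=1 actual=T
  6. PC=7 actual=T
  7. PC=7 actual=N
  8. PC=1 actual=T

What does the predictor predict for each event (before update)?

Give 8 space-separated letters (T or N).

Ev 1: PC=1 idx=1 pred=T actual=T -> ctr[1]=3
Ev 2: PC=4 idx=1 pred=T actual=N -> ctr[1]=2
Ev 3: PC=1 idx=1 pred=T actual=T -> ctr[1]=3
Ev 4: PC=1 idx=1 pred=T actual=T -> ctr[1]=3
Ev 5: PC=1 idx=1 pred=T actual=T -> ctr[1]=3
Ev 6: PC=7 idx=1 pred=T actual=T -> ctr[1]=3
Ev 7: PC=7 idx=1 pred=T actual=N -> ctr[1]=2
Ev 8: PC=1 idx=1 pred=T actual=T -> ctr[1]=3

Answer: T T T T T T T T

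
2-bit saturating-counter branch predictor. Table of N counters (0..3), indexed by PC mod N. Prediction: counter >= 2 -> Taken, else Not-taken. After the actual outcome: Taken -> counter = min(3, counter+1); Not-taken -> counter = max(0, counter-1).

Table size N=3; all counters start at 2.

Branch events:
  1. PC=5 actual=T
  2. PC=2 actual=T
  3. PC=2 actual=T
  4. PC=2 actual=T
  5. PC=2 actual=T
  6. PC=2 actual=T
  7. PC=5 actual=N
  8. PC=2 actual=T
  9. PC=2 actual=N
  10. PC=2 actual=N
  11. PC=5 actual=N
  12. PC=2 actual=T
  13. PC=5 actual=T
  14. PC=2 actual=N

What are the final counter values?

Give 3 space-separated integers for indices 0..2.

Ev 1: PC=5 idx=2 pred=T actual=T -> ctr[2]=3
Ev 2: PC=2 idx=2 pred=T actual=T -> ctr[2]=3
Ev 3: PC=2 idx=2 pred=T actual=T -> ctr[2]=3
Ev 4: PC=2 idx=2 pred=T actual=T -> ctr[2]=3
Ev 5: PC=2 idx=2 pred=T actual=T -> ctr[2]=3
Ev 6: PC=2 idx=2 pred=T actual=T -> ctr[2]=3
Ev 7: PC=5 idx=2 pred=T actual=N -> ctr[2]=2
Ev 8: PC=2 idx=2 pred=T actual=T -> ctr[2]=3
Ev 9: PC=2 idx=2 pred=T actual=N -> ctr[2]=2
Ev 10: PC=2 idx=2 pred=T actual=N -> ctr[2]=1
Ev 11: PC=5 idx=2 pred=N actual=N -> ctr[2]=0
Ev 12: PC=2 idx=2 pred=N actual=T -> ctr[2]=1
Ev 13: PC=5 idx=2 pred=N actual=T -> ctr[2]=2
Ev 14: PC=2 idx=2 pred=T actual=N -> ctr[2]=1

Answer: 2 2 1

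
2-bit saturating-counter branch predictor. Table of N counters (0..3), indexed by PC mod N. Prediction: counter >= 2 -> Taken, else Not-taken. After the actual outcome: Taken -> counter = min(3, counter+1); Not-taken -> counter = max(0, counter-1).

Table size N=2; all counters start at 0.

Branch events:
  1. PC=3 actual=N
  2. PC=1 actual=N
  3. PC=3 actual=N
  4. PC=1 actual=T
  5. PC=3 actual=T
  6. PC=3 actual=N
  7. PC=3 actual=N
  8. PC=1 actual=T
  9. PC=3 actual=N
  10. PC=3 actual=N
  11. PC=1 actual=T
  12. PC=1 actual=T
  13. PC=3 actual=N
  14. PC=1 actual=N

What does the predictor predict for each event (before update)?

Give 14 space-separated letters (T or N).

Ev 1: PC=3 idx=1 pred=N actual=N -> ctr[1]=0
Ev 2: PC=1 idx=1 pred=N actual=N -> ctr[1]=0
Ev 3: PC=3 idx=1 pred=N actual=N -> ctr[1]=0
Ev 4: PC=1 idx=1 pred=N actual=T -> ctr[1]=1
Ev 5: PC=3 idx=1 pred=N actual=T -> ctr[1]=2
Ev 6: PC=3 idx=1 pred=T actual=N -> ctr[1]=1
Ev 7: PC=3 idx=1 pred=N actual=N -> ctr[1]=0
Ev 8: PC=1 idx=1 pred=N actual=T -> ctr[1]=1
Ev 9: PC=3 idx=1 pred=N actual=N -> ctr[1]=0
Ev 10: PC=3 idx=1 pred=N actual=N -> ctr[1]=0
Ev 11: PC=1 idx=1 pred=N actual=T -> ctr[1]=1
Ev 12: PC=1 idx=1 pred=N actual=T -> ctr[1]=2
Ev 13: PC=3 idx=1 pred=T actual=N -> ctr[1]=1
Ev 14: PC=1 idx=1 pred=N actual=N -> ctr[1]=0

Answer: N N N N N T N N N N N N T N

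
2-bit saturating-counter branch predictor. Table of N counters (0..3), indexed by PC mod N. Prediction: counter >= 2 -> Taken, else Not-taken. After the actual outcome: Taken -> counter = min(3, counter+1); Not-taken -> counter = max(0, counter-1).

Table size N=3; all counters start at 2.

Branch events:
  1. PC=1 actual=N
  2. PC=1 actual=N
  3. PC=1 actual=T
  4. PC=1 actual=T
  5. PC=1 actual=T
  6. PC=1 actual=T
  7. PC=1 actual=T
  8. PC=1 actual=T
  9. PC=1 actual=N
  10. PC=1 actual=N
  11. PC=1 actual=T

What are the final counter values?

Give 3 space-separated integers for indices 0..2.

Answer: 2 2 2

Derivation:
Ev 1: PC=1 idx=1 pred=T actual=N -> ctr[1]=1
Ev 2: PC=1 idx=1 pred=N actual=N -> ctr[1]=0
Ev 3: PC=1 idx=1 pred=N actual=T -> ctr[1]=1
Ev 4: PC=1 idx=1 pred=N actual=T -> ctr[1]=2
Ev 5: PC=1 idx=1 pred=T actual=T -> ctr[1]=3
Ev 6: PC=1 idx=1 pred=T actual=T -> ctr[1]=3
Ev 7: PC=1 idx=1 pred=T actual=T -> ctr[1]=3
Ev 8: PC=1 idx=1 pred=T actual=T -> ctr[1]=3
Ev 9: PC=1 idx=1 pred=T actual=N -> ctr[1]=2
Ev 10: PC=1 idx=1 pred=T actual=N -> ctr[1]=1
Ev 11: PC=1 idx=1 pred=N actual=T -> ctr[1]=2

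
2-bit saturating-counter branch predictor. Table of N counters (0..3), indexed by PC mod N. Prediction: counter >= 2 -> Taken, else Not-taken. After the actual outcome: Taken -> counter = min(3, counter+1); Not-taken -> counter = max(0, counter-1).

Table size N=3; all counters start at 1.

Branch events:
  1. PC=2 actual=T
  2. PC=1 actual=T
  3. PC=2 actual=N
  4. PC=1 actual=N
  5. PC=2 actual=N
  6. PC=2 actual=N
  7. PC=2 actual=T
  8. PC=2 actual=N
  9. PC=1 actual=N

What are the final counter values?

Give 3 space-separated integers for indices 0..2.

Answer: 1 0 0

Derivation:
Ev 1: PC=2 idx=2 pred=N actual=T -> ctr[2]=2
Ev 2: PC=1 idx=1 pred=N actual=T -> ctr[1]=2
Ev 3: PC=2 idx=2 pred=T actual=N -> ctr[2]=1
Ev 4: PC=1 idx=1 pred=T actual=N -> ctr[1]=1
Ev 5: PC=2 idx=2 pred=N actual=N -> ctr[2]=0
Ev 6: PC=2 idx=2 pred=N actual=N -> ctr[2]=0
Ev 7: PC=2 idx=2 pred=N actual=T -> ctr[2]=1
Ev 8: PC=2 idx=2 pred=N actual=N -> ctr[2]=0
Ev 9: PC=1 idx=1 pred=N actual=N -> ctr[1]=0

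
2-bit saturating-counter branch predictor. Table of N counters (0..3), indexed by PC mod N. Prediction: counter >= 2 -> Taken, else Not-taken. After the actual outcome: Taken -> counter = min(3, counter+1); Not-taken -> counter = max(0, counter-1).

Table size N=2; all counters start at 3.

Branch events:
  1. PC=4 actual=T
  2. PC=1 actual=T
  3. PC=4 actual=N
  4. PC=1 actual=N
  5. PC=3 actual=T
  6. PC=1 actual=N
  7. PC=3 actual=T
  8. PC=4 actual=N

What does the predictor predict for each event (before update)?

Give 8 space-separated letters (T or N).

Answer: T T T T T T T T

Derivation:
Ev 1: PC=4 idx=0 pred=T actual=T -> ctr[0]=3
Ev 2: PC=1 idx=1 pred=T actual=T -> ctr[1]=3
Ev 3: PC=4 idx=0 pred=T actual=N -> ctr[0]=2
Ev 4: PC=1 idx=1 pred=T actual=N -> ctr[1]=2
Ev 5: PC=3 idx=1 pred=T actual=T -> ctr[1]=3
Ev 6: PC=1 idx=1 pred=T actual=N -> ctr[1]=2
Ev 7: PC=3 idx=1 pred=T actual=T -> ctr[1]=3
Ev 8: PC=4 idx=0 pred=T actual=N -> ctr[0]=1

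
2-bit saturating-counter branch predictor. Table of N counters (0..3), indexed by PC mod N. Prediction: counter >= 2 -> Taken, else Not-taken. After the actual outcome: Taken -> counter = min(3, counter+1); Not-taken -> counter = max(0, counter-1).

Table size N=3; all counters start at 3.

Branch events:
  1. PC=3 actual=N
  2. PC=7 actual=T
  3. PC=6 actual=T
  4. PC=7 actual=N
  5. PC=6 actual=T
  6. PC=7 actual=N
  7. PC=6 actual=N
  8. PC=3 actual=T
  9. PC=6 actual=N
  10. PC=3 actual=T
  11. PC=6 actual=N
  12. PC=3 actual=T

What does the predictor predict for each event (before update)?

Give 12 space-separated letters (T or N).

Ev 1: PC=3 idx=0 pred=T actual=N -> ctr[0]=2
Ev 2: PC=7 idx=1 pred=T actual=T -> ctr[1]=3
Ev 3: PC=6 idx=0 pred=T actual=T -> ctr[0]=3
Ev 4: PC=7 idx=1 pred=T actual=N -> ctr[1]=2
Ev 5: PC=6 idx=0 pred=T actual=T -> ctr[0]=3
Ev 6: PC=7 idx=1 pred=T actual=N -> ctr[1]=1
Ev 7: PC=6 idx=0 pred=T actual=N -> ctr[0]=2
Ev 8: PC=3 idx=0 pred=T actual=T -> ctr[0]=3
Ev 9: PC=6 idx=0 pred=T actual=N -> ctr[0]=2
Ev 10: PC=3 idx=0 pred=T actual=T -> ctr[0]=3
Ev 11: PC=6 idx=0 pred=T actual=N -> ctr[0]=2
Ev 12: PC=3 idx=0 pred=T actual=T -> ctr[0]=3

Answer: T T T T T T T T T T T T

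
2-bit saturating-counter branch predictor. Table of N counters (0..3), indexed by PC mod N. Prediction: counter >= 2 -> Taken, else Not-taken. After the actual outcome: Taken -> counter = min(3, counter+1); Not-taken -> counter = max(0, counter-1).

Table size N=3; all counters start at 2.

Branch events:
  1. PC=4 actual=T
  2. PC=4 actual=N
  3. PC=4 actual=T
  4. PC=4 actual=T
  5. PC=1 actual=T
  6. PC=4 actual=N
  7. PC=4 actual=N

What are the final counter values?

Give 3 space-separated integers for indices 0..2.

Ev 1: PC=4 idx=1 pred=T actual=T -> ctr[1]=3
Ev 2: PC=4 idx=1 pred=T actual=N -> ctr[1]=2
Ev 3: PC=4 idx=1 pred=T actual=T -> ctr[1]=3
Ev 4: PC=4 idx=1 pred=T actual=T -> ctr[1]=3
Ev 5: PC=1 idx=1 pred=T actual=T -> ctr[1]=3
Ev 6: PC=4 idx=1 pred=T actual=N -> ctr[1]=2
Ev 7: PC=4 idx=1 pred=T actual=N -> ctr[1]=1

Answer: 2 1 2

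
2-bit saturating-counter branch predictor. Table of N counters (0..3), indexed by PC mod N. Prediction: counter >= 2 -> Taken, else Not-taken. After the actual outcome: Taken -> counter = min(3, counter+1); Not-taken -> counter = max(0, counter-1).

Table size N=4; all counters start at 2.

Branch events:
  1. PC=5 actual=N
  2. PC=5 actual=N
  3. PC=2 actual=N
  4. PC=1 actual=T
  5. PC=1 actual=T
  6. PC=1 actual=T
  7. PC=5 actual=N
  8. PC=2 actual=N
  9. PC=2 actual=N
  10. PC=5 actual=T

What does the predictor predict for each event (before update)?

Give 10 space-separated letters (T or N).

Answer: T N T N N T T N N T

Derivation:
Ev 1: PC=5 idx=1 pred=T actual=N -> ctr[1]=1
Ev 2: PC=5 idx=1 pred=N actual=N -> ctr[1]=0
Ev 3: PC=2 idx=2 pred=T actual=N -> ctr[2]=1
Ev 4: PC=1 idx=1 pred=N actual=T -> ctr[1]=1
Ev 5: PC=1 idx=1 pred=N actual=T -> ctr[1]=2
Ev 6: PC=1 idx=1 pred=T actual=T -> ctr[1]=3
Ev 7: PC=5 idx=1 pred=T actual=N -> ctr[1]=2
Ev 8: PC=2 idx=2 pred=N actual=N -> ctr[2]=0
Ev 9: PC=2 idx=2 pred=N actual=N -> ctr[2]=0
Ev 10: PC=5 idx=1 pred=T actual=T -> ctr[1]=3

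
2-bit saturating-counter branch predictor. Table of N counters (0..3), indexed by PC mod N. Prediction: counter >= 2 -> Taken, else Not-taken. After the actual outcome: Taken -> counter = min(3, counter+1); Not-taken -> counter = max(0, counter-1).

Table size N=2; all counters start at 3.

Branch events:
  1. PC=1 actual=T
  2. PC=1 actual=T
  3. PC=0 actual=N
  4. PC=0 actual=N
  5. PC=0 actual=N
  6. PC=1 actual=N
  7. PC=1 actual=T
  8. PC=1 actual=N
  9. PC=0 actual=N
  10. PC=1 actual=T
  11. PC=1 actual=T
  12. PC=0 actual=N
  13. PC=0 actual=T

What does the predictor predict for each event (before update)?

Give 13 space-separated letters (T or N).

Answer: T T T T N T T T N T T N N

Derivation:
Ev 1: PC=1 idx=1 pred=T actual=T -> ctr[1]=3
Ev 2: PC=1 idx=1 pred=T actual=T -> ctr[1]=3
Ev 3: PC=0 idx=0 pred=T actual=N -> ctr[0]=2
Ev 4: PC=0 idx=0 pred=T actual=N -> ctr[0]=1
Ev 5: PC=0 idx=0 pred=N actual=N -> ctr[0]=0
Ev 6: PC=1 idx=1 pred=T actual=N -> ctr[1]=2
Ev 7: PC=1 idx=1 pred=T actual=T -> ctr[1]=3
Ev 8: PC=1 idx=1 pred=T actual=N -> ctr[1]=2
Ev 9: PC=0 idx=0 pred=N actual=N -> ctr[0]=0
Ev 10: PC=1 idx=1 pred=T actual=T -> ctr[1]=3
Ev 11: PC=1 idx=1 pred=T actual=T -> ctr[1]=3
Ev 12: PC=0 idx=0 pred=N actual=N -> ctr[0]=0
Ev 13: PC=0 idx=0 pred=N actual=T -> ctr[0]=1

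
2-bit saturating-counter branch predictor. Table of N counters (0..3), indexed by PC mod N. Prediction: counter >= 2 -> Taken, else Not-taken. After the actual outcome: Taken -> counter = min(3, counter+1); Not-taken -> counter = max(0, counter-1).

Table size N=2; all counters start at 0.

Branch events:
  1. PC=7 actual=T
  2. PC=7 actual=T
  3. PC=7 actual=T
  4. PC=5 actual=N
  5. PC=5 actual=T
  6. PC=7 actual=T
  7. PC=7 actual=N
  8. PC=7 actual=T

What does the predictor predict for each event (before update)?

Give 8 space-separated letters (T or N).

Answer: N N T T T T T T

Derivation:
Ev 1: PC=7 idx=1 pred=N actual=T -> ctr[1]=1
Ev 2: PC=7 idx=1 pred=N actual=T -> ctr[1]=2
Ev 3: PC=7 idx=1 pred=T actual=T -> ctr[1]=3
Ev 4: PC=5 idx=1 pred=T actual=N -> ctr[1]=2
Ev 5: PC=5 idx=1 pred=T actual=T -> ctr[1]=3
Ev 6: PC=7 idx=1 pred=T actual=T -> ctr[1]=3
Ev 7: PC=7 idx=1 pred=T actual=N -> ctr[1]=2
Ev 8: PC=7 idx=1 pred=T actual=T -> ctr[1]=3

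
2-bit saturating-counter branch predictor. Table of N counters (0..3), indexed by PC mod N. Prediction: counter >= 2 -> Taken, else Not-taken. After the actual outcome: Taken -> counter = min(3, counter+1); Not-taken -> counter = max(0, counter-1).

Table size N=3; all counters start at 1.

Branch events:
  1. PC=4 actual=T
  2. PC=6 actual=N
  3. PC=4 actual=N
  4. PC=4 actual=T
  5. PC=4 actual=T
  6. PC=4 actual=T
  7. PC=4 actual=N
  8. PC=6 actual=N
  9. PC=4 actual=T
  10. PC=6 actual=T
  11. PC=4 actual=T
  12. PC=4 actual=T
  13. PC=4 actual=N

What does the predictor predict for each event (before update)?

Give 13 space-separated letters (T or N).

Answer: N N T N T T T N T N T T T

Derivation:
Ev 1: PC=4 idx=1 pred=N actual=T -> ctr[1]=2
Ev 2: PC=6 idx=0 pred=N actual=N -> ctr[0]=0
Ev 3: PC=4 idx=1 pred=T actual=N -> ctr[1]=1
Ev 4: PC=4 idx=1 pred=N actual=T -> ctr[1]=2
Ev 5: PC=4 idx=1 pred=T actual=T -> ctr[1]=3
Ev 6: PC=4 idx=1 pred=T actual=T -> ctr[1]=3
Ev 7: PC=4 idx=1 pred=T actual=N -> ctr[1]=2
Ev 8: PC=6 idx=0 pred=N actual=N -> ctr[0]=0
Ev 9: PC=4 idx=1 pred=T actual=T -> ctr[1]=3
Ev 10: PC=6 idx=0 pred=N actual=T -> ctr[0]=1
Ev 11: PC=4 idx=1 pred=T actual=T -> ctr[1]=3
Ev 12: PC=4 idx=1 pred=T actual=T -> ctr[1]=3
Ev 13: PC=4 idx=1 pred=T actual=N -> ctr[1]=2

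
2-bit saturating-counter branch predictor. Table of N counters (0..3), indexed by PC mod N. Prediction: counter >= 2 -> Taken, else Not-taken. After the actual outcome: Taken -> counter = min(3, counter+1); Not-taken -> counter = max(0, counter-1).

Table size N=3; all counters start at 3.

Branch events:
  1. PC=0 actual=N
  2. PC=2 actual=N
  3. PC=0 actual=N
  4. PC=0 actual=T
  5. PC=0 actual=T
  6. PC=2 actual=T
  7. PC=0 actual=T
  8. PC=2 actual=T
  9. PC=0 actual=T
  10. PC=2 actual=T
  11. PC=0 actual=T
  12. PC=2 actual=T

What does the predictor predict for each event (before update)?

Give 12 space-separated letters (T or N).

Answer: T T T N T T T T T T T T

Derivation:
Ev 1: PC=0 idx=0 pred=T actual=N -> ctr[0]=2
Ev 2: PC=2 idx=2 pred=T actual=N -> ctr[2]=2
Ev 3: PC=0 idx=0 pred=T actual=N -> ctr[0]=1
Ev 4: PC=0 idx=0 pred=N actual=T -> ctr[0]=2
Ev 5: PC=0 idx=0 pred=T actual=T -> ctr[0]=3
Ev 6: PC=2 idx=2 pred=T actual=T -> ctr[2]=3
Ev 7: PC=0 idx=0 pred=T actual=T -> ctr[0]=3
Ev 8: PC=2 idx=2 pred=T actual=T -> ctr[2]=3
Ev 9: PC=0 idx=0 pred=T actual=T -> ctr[0]=3
Ev 10: PC=2 idx=2 pred=T actual=T -> ctr[2]=3
Ev 11: PC=0 idx=0 pred=T actual=T -> ctr[0]=3
Ev 12: PC=2 idx=2 pred=T actual=T -> ctr[2]=3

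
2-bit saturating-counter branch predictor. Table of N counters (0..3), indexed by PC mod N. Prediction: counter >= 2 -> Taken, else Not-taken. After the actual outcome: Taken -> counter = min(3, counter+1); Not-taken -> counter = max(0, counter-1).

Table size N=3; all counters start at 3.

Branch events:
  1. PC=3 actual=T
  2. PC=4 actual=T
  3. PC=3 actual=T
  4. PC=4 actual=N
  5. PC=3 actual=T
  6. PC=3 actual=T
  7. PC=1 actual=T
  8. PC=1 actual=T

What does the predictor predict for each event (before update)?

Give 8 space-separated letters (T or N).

Answer: T T T T T T T T

Derivation:
Ev 1: PC=3 idx=0 pred=T actual=T -> ctr[0]=3
Ev 2: PC=4 idx=1 pred=T actual=T -> ctr[1]=3
Ev 3: PC=3 idx=0 pred=T actual=T -> ctr[0]=3
Ev 4: PC=4 idx=1 pred=T actual=N -> ctr[1]=2
Ev 5: PC=3 idx=0 pred=T actual=T -> ctr[0]=3
Ev 6: PC=3 idx=0 pred=T actual=T -> ctr[0]=3
Ev 7: PC=1 idx=1 pred=T actual=T -> ctr[1]=3
Ev 8: PC=1 idx=1 pred=T actual=T -> ctr[1]=3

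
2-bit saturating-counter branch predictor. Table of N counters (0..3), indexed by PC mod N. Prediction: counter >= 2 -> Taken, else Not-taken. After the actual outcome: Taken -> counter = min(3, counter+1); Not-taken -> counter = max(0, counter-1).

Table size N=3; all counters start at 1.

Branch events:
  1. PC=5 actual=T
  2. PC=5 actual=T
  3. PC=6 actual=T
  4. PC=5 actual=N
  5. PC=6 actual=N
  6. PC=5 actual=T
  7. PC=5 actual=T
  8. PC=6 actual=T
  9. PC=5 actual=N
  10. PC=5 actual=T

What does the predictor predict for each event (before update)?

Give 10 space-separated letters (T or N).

Answer: N T N T T T T N T T

Derivation:
Ev 1: PC=5 idx=2 pred=N actual=T -> ctr[2]=2
Ev 2: PC=5 idx=2 pred=T actual=T -> ctr[2]=3
Ev 3: PC=6 idx=0 pred=N actual=T -> ctr[0]=2
Ev 4: PC=5 idx=2 pred=T actual=N -> ctr[2]=2
Ev 5: PC=6 idx=0 pred=T actual=N -> ctr[0]=1
Ev 6: PC=5 idx=2 pred=T actual=T -> ctr[2]=3
Ev 7: PC=5 idx=2 pred=T actual=T -> ctr[2]=3
Ev 8: PC=6 idx=0 pred=N actual=T -> ctr[0]=2
Ev 9: PC=5 idx=2 pred=T actual=N -> ctr[2]=2
Ev 10: PC=5 idx=2 pred=T actual=T -> ctr[2]=3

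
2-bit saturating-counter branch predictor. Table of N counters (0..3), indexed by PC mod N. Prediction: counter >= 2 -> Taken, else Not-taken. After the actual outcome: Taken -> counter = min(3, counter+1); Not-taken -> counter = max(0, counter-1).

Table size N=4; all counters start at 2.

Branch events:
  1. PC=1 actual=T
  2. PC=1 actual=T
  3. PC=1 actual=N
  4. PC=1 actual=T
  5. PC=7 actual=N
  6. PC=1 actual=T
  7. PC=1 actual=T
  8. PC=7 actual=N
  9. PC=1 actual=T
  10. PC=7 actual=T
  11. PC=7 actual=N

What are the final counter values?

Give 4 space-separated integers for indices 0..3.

Answer: 2 3 2 0

Derivation:
Ev 1: PC=1 idx=1 pred=T actual=T -> ctr[1]=3
Ev 2: PC=1 idx=1 pred=T actual=T -> ctr[1]=3
Ev 3: PC=1 idx=1 pred=T actual=N -> ctr[1]=2
Ev 4: PC=1 idx=1 pred=T actual=T -> ctr[1]=3
Ev 5: PC=7 idx=3 pred=T actual=N -> ctr[3]=1
Ev 6: PC=1 idx=1 pred=T actual=T -> ctr[1]=3
Ev 7: PC=1 idx=1 pred=T actual=T -> ctr[1]=3
Ev 8: PC=7 idx=3 pred=N actual=N -> ctr[3]=0
Ev 9: PC=1 idx=1 pred=T actual=T -> ctr[1]=3
Ev 10: PC=7 idx=3 pred=N actual=T -> ctr[3]=1
Ev 11: PC=7 idx=3 pred=N actual=N -> ctr[3]=0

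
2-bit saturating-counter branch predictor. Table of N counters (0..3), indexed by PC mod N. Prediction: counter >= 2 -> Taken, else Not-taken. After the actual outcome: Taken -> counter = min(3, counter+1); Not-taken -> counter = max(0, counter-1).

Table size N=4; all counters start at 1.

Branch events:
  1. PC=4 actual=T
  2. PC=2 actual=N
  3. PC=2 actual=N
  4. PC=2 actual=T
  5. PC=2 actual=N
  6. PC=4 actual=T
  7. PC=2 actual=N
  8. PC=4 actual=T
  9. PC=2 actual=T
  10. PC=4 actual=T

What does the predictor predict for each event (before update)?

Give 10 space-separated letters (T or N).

Answer: N N N N N T N T N T

Derivation:
Ev 1: PC=4 idx=0 pred=N actual=T -> ctr[0]=2
Ev 2: PC=2 idx=2 pred=N actual=N -> ctr[2]=0
Ev 3: PC=2 idx=2 pred=N actual=N -> ctr[2]=0
Ev 4: PC=2 idx=2 pred=N actual=T -> ctr[2]=1
Ev 5: PC=2 idx=2 pred=N actual=N -> ctr[2]=0
Ev 6: PC=4 idx=0 pred=T actual=T -> ctr[0]=3
Ev 7: PC=2 idx=2 pred=N actual=N -> ctr[2]=0
Ev 8: PC=4 idx=0 pred=T actual=T -> ctr[0]=3
Ev 9: PC=2 idx=2 pred=N actual=T -> ctr[2]=1
Ev 10: PC=4 idx=0 pred=T actual=T -> ctr[0]=3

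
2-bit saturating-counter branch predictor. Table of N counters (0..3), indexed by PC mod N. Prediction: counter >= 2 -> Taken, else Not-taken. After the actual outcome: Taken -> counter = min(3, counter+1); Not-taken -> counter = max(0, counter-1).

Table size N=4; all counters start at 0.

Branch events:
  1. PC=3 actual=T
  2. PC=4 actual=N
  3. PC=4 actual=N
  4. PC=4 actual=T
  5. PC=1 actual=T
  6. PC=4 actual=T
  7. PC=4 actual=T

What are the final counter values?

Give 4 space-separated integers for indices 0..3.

Ev 1: PC=3 idx=3 pred=N actual=T -> ctr[3]=1
Ev 2: PC=4 idx=0 pred=N actual=N -> ctr[0]=0
Ev 3: PC=4 idx=0 pred=N actual=N -> ctr[0]=0
Ev 4: PC=4 idx=0 pred=N actual=T -> ctr[0]=1
Ev 5: PC=1 idx=1 pred=N actual=T -> ctr[1]=1
Ev 6: PC=4 idx=0 pred=N actual=T -> ctr[0]=2
Ev 7: PC=4 idx=0 pred=T actual=T -> ctr[0]=3

Answer: 3 1 0 1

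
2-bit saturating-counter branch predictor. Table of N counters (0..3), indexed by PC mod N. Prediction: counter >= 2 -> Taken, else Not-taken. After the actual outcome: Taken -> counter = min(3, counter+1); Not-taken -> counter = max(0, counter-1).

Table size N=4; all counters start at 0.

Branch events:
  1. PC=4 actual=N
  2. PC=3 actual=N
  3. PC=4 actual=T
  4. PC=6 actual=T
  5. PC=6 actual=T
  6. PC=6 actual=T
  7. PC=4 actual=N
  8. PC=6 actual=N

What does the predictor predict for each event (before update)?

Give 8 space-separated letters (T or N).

Answer: N N N N N T N T

Derivation:
Ev 1: PC=4 idx=0 pred=N actual=N -> ctr[0]=0
Ev 2: PC=3 idx=3 pred=N actual=N -> ctr[3]=0
Ev 3: PC=4 idx=0 pred=N actual=T -> ctr[0]=1
Ev 4: PC=6 idx=2 pred=N actual=T -> ctr[2]=1
Ev 5: PC=6 idx=2 pred=N actual=T -> ctr[2]=2
Ev 6: PC=6 idx=2 pred=T actual=T -> ctr[2]=3
Ev 7: PC=4 idx=0 pred=N actual=N -> ctr[0]=0
Ev 8: PC=6 idx=2 pred=T actual=N -> ctr[2]=2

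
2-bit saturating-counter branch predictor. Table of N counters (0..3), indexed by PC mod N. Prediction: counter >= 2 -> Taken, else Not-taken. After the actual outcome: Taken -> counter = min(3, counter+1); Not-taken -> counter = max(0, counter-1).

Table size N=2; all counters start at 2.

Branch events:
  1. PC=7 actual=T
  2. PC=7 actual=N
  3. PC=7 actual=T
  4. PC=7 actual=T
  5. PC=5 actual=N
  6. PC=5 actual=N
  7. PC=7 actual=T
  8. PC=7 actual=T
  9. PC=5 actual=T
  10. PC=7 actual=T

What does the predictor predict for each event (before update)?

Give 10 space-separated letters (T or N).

Answer: T T T T T T N T T T

Derivation:
Ev 1: PC=7 idx=1 pred=T actual=T -> ctr[1]=3
Ev 2: PC=7 idx=1 pred=T actual=N -> ctr[1]=2
Ev 3: PC=7 idx=1 pred=T actual=T -> ctr[1]=3
Ev 4: PC=7 idx=1 pred=T actual=T -> ctr[1]=3
Ev 5: PC=5 idx=1 pred=T actual=N -> ctr[1]=2
Ev 6: PC=5 idx=1 pred=T actual=N -> ctr[1]=1
Ev 7: PC=7 idx=1 pred=N actual=T -> ctr[1]=2
Ev 8: PC=7 idx=1 pred=T actual=T -> ctr[1]=3
Ev 9: PC=5 idx=1 pred=T actual=T -> ctr[1]=3
Ev 10: PC=7 idx=1 pred=T actual=T -> ctr[1]=3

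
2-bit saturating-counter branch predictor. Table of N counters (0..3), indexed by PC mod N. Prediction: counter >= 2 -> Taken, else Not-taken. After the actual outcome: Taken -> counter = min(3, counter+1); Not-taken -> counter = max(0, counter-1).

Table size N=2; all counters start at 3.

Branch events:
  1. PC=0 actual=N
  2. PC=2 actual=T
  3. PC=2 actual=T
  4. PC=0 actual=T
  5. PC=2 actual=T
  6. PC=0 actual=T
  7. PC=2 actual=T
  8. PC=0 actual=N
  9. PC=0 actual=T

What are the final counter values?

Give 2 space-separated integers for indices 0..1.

Ev 1: PC=0 idx=0 pred=T actual=N -> ctr[0]=2
Ev 2: PC=2 idx=0 pred=T actual=T -> ctr[0]=3
Ev 3: PC=2 idx=0 pred=T actual=T -> ctr[0]=3
Ev 4: PC=0 idx=0 pred=T actual=T -> ctr[0]=3
Ev 5: PC=2 idx=0 pred=T actual=T -> ctr[0]=3
Ev 6: PC=0 idx=0 pred=T actual=T -> ctr[0]=3
Ev 7: PC=2 idx=0 pred=T actual=T -> ctr[0]=3
Ev 8: PC=0 idx=0 pred=T actual=N -> ctr[0]=2
Ev 9: PC=0 idx=0 pred=T actual=T -> ctr[0]=3

Answer: 3 3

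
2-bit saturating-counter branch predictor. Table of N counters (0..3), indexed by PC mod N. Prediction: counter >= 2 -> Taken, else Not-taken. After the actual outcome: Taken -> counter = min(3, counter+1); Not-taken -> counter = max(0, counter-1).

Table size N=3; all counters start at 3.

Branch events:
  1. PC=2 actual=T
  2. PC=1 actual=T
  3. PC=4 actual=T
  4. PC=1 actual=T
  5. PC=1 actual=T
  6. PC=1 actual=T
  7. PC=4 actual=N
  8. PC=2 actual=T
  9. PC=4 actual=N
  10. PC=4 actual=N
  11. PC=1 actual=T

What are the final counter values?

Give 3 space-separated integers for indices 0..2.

Ev 1: PC=2 idx=2 pred=T actual=T -> ctr[2]=3
Ev 2: PC=1 idx=1 pred=T actual=T -> ctr[1]=3
Ev 3: PC=4 idx=1 pred=T actual=T -> ctr[1]=3
Ev 4: PC=1 idx=1 pred=T actual=T -> ctr[1]=3
Ev 5: PC=1 idx=1 pred=T actual=T -> ctr[1]=3
Ev 6: PC=1 idx=1 pred=T actual=T -> ctr[1]=3
Ev 7: PC=4 idx=1 pred=T actual=N -> ctr[1]=2
Ev 8: PC=2 idx=2 pred=T actual=T -> ctr[2]=3
Ev 9: PC=4 idx=1 pred=T actual=N -> ctr[1]=1
Ev 10: PC=4 idx=1 pred=N actual=N -> ctr[1]=0
Ev 11: PC=1 idx=1 pred=N actual=T -> ctr[1]=1

Answer: 3 1 3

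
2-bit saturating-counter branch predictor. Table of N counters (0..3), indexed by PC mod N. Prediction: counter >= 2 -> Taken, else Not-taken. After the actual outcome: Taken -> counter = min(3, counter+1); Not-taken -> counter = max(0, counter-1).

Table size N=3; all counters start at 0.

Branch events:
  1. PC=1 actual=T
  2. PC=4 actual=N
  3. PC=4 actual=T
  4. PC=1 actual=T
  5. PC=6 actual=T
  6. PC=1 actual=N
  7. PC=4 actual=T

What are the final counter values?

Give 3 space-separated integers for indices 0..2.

Answer: 1 2 0

Derivation:
Ev 1: PC=1 idx=1 pred=N actual=T -> ctr[1]=1
Ev 2: PC=4 idx=1 pred=N actual=N -> ctr[1]=0
Ev 3: PC=4 idx=1 pred=N actual=T -> ctr[1]=1
Ev 4: PC=1 idx=1 pred=N actual=T -> ctr[1]=2
Ev 5: PC=6 idx=0 pred=N actual=T -> ctr[0]=1
Ev 6: PC=1 idx=1 pred=T actual=N -> ctr[1]=1
Ev 7: PC=4 idx=1 pred=N actual=T -> ctr[1]=2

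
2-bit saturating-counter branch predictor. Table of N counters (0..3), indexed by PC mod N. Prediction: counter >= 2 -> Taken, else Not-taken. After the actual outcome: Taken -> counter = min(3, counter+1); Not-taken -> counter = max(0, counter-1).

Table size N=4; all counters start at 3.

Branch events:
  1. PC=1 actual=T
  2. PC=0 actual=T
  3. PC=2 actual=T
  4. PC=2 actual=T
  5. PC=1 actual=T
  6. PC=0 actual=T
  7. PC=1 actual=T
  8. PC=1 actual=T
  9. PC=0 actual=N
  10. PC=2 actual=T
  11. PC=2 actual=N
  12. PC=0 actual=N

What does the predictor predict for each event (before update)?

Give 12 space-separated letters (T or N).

Ev 1: PC=1 idx=1 pred=T actual=T -> ctr[1]=3
Ev 2: PC=0 idx=0 pred=T actual=T -> ctr[0]=3
Ev 3: PC=2 idx=2 pred=T actual=T -> ctr[2]=3
Ev 4: PC=2 idx=2 pred=T actual=T -> ctr[2]=3
Ev 5: PC=1 idx=1 pred=T actual=T -> ctr[1]=3
Ev 6: PC=0 idx=0 pred=T actual=T -> ctr[0]=3
Ev 7: PC=1 idx=1 pred=T actual=T -> ctr[1]=3
Ev 8: PC=1 idx=1 pred=T actual=T -> ctr[1]=3
Ev 9: PC=0 idx=0 pred=T actual=N -> ctr[0]=2
Ev 10: PC=2 idx=2 pred=T actual=T -> ctr[2]=3
Ev 11: PC=2 idx=2 pred=T actual=N -> ctr[2]=2
Ev 12: PC=0 idx=0 pred=T actual=N -> ctr[0]=1

Answer: T T T T T T T T T T T T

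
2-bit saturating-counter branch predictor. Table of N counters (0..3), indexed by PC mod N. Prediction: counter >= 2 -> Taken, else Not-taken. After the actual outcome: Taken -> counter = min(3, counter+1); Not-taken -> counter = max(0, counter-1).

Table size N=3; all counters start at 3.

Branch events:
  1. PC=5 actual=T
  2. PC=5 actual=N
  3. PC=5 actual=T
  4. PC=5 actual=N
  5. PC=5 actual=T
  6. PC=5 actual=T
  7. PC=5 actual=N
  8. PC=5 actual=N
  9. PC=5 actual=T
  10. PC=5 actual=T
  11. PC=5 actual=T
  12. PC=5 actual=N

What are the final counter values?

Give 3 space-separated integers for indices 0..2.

Answer: 3 3 2

Derivation:
Ev 1: PC=5 idx=2 pred=T actual=T -> ctr[2]=3
Ev 2: PC=5 idx=2 pred=T actual=N -> ctr[2]=2
Ev 3: PC=5 idx=2 pred=T actual=T -> ctr[2]=3
Ev 4: PC=5 idx=2 pred=T actual=N -> ctr[2]=2
Ev 5: PC=5 idx=2 pred=T actual=T -> ctr[2]=3
Ev 6: PC=5 idx=2 pred=T actual=T -> ctr[2]=3
Ev 7: PC=5 idx=2 pred=T actual=N -> ctr[2]=2
Ev 8: PC=5 idx=2 pred=T actual=N -> ctr[2]=1
Ev 9: PC=5 idx=2 pred=N actual=T -> ctr[2]=2
Ev 10: PC=5 idx=2 pred=T actual=T -> ctr[2]=3
Ev 11: PC=5 idx=2 pred=T actual=T -> ctr[2]=3
Ev 12: PC=5 idx=2 pred=T actual=N -> ctr[2]=2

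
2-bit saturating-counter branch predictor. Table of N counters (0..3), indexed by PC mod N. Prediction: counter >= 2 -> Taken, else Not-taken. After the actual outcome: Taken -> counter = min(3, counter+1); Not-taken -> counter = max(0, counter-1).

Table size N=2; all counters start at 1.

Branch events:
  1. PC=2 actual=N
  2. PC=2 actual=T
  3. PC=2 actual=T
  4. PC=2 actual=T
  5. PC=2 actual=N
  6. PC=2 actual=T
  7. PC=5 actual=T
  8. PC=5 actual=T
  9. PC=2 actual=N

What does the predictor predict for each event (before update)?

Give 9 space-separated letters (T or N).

Answer: N N N T T T N T T

Derivation:
Ev 1: PC=2 idx=0 pred=N actual=N -> ctr[0]=0
Ev 2: PC=2 idx=0 pred=N actual=T -> ctr[0]=1
Ev 3: PC=2 idx=0 pred=N actual=T -> ctr[0]=2
Ev 4: PC=2 idx=0 pred=T actual=T -> ctr[0]=3
Ev 5: PC=2 idx=0 pred=T actual=N -> ctr[0]=2
Ev 6: PC=2 idx=0 pred=T actual=T -> ctr[0]=3
Ev 7: PC=5 idx=1 pred=N actual=T -> ctr[1]=2
Ev 8: PC=5 idx=1 pred=T actual=T -> ctr[1]=3
Ev 9: PC=2 idx=0 pred=T actual=N -> ctr[0]=2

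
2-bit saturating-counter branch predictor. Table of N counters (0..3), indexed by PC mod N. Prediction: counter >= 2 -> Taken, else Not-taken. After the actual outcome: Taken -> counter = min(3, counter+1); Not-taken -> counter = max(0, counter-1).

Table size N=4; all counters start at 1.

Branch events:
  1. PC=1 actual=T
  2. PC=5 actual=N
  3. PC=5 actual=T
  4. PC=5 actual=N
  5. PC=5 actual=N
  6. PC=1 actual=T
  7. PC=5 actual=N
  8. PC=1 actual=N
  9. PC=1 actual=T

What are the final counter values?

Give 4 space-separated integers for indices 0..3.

Ev 1: PC=1 idx=1 pred=N actual=T -> ctr[1]=2
Ev 2: PC=5 idx=1 pred=T actual=N -> ctr[1]=1
Ev 3: PC=5 idx=1 pred=N actual=T -> ctr[1]=2
Ev 4: PC=5 idx=1 pred=T actual=N -> ctr[1]=1
Ev 5: PC=5 idx=1 pred=N actual=N -> ctr[1]=0
Ev 6: PC=1 idx=1 pred=N actual=T -> ctr[1]=1
Ev 7: PC=5 idx=1 pred=N actual=N -> ctr[1]=0
Ev 8: PC=1 idx=1 pred=N actual=N -> ctr[1]=0
Ev 9: PC=1 idx=1 pred=N actual=T -> ctr[1]=1

Answer: 1 1 1 1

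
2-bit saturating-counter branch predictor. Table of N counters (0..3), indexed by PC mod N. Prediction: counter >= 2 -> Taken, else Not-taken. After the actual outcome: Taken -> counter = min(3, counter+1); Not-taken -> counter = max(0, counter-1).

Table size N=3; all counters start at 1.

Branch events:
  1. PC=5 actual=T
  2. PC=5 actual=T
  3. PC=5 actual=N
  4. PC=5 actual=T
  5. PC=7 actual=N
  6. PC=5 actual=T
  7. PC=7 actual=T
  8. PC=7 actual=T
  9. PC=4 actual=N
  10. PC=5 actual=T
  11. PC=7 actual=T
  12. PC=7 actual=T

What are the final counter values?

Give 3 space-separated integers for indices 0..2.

Ev 1: PC=5 idx=2 pred=N actual=T -> ctr[2]=2
Ev 2: PC=5 idx=2 pred=T actual=T -> ctr[2]=3
Ev 3: PC=5 idx=2 pred=T actual=N -> ctr[2]=2
Ev 4: PC=5 idx=2 pred=T actual=T -> ctr[2]=3
Ev 5: PC=7 idx=1 pred=N actual=N -> ctr[1]=0
Ev 6: PC=5 idx=2 pred=T actual=T -> ctr[2]=3
Ev 7: PC=7 idx=1 pred=N actual=T -> ctr[1]=1
Ev 8: PC=7 idx=1 pred=N actual=T -> ctr[1]=2
Ev 9: PC=4 idx=1 pred=T actual=N -> ctr[1]=1
Ev 10: PC=5 idx=2 pred=T actual=T -> ctr[2]=3
Ev 11: PC=7 idx=1 pred=N actual=T -> ctr[1]=2
Ev 12: PC=7 idx=1 pred=T actual=T -> ctr[1]=3

Answer: 1 3 3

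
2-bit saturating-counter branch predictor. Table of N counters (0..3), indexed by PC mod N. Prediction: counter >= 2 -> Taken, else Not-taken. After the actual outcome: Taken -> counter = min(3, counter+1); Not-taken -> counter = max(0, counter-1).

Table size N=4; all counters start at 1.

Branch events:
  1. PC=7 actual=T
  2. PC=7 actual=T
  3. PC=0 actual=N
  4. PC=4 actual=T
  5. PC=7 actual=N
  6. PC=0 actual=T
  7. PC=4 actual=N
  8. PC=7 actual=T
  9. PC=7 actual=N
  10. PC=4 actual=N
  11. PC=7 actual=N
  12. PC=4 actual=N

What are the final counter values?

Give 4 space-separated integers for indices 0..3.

Ev 1: PC=7 idx=3 pred=N actual=T -> ctr[3]=2
Ev 2: PC=7 idx=3 pred=T actual=T -> ctr[3]=3
Ev 3: PC=0 idx=0 pred=N actual=N -> ctr[0]=0
Ev 4: PC=4 idx=0 pred=N actual=T -> ctr[0]=1
Ev 5: PC=7 idx=3 pred=T actual=N -> ctr[3]=2
Ev 6: PC=0 idx=0 pred=N actual=T -> ctr[0]=2
Ev 7: PC=4 idx=0 pred=T actual=N -> ctr[0]=1
Ev 8: PC=7 idx=3 pred=T actual=T -> ctr[3]=3
Ev 9: PC=7 idx=3 pred=T actual=N -> ctr[3]=2
Ev 10: PC=4 idx=0 pred=N actual=N -> ctr[0]=0
Ev 11: PC=7 idx=3 pred=T actual=N -> ctr[3]=1
Ev 12: PC=4 idx=0 pred=N actual=N -> ctr[0]=0

Answer: 0 1 1 1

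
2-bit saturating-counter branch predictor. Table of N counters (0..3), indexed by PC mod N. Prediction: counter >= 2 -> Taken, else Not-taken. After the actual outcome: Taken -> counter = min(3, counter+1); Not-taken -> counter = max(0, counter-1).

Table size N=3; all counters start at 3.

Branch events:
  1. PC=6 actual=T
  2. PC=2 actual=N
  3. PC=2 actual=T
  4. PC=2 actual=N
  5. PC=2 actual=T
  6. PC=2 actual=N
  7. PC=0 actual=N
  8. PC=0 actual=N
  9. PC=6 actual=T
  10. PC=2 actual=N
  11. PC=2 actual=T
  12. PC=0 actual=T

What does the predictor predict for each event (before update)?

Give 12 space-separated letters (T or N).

Ev 1: PC=6 idx=0 pred=T actual=T -> ctr[0]=3
Ev 2: PC=2 idx=2 pred=T actual=N -> ctr[2]=2
Ev 3: PC=2 idx=2 pred=T actual=T -> ctr[2]=3
Ev 4: PC=2 idx=2 pred=T actual=N -> ctr[2]=2
Ev 5: PC=2 idx=2 pred=T actual=T -> ctr[2]=3
Ev 6: PC=2 idx=2 pred=T actual=N -> ctr[2]=2
Ev 7: PC=0 idx=0 pred=T actual=N -> ctr[0]=2
Ev 8: PC=0 idx=0 pred=T actual=N -> ctr[0]=1
Ev 9: PC=6 idx=0 pred=N actual=T -> ctr[0]=2
Ev 10: PC=2 idx=2 pred=T actual=N -> ctr[2]=1
Ev 11: PC=2 idx=2 pred=N actual=T -> ctr[2]=2
Ev 12: PC=0 idx=0 pred=T actual=T -> ctr[0]=3

Answer: T T T T T T T T N T N T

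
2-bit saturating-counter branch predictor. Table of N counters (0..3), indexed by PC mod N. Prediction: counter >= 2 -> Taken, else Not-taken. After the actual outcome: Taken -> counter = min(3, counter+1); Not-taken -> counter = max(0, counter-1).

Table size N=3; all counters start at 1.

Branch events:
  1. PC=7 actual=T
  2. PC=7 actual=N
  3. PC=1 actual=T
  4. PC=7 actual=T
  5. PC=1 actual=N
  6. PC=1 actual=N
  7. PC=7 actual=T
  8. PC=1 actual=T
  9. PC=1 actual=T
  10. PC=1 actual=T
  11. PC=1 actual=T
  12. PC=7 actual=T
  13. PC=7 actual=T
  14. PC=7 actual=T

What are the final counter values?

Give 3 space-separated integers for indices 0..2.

Answer: 1 3 1

Derivation:
Ev 1: PC=7 idx=1 pred=N actual=T -> ctr[1]=2
Ev 2: PC=7 idx=1 pred=T actual=N -> ctr[1]=1
Ev 3: PC=1 idx=1 pred=N actual=T -> ctr[1]=2
Ev 4: PC=7 idx=1 pred=T actual=T -> ctr[1]=3
Ev 5: PC=1 idx=1 pred=T actual=N -> ctr[1]=2
Ev 6: PC=1 idx=1 pred=T actual=N -> ctr[1]=1
Ev 7: PC=7 idx=1 pred=N actual=T -> ctr[1]=2
Ev 8: PC=1 idx=1 pred=T actual=T -> ctr[1]=3
Ev 9: PC=1 idx=1 pred=T actual=T -> ctr[1]=3
Ev 10: PC=1 idx=1 pred=T actual=T -> ctr[1]=3
Ev 11: PC=1 idx=1 pred=T actual=T -> ctr[1]=3
Ev 12: PC=7 idx=1 pred=T actual=T -> ctr[1]=3
Ev 13: PC=7 idx=1 pred=T actual=T -> ctr[1]=3
Ev 14: PC=7 idx=1 pred=T actual=T -> ctr[1]=3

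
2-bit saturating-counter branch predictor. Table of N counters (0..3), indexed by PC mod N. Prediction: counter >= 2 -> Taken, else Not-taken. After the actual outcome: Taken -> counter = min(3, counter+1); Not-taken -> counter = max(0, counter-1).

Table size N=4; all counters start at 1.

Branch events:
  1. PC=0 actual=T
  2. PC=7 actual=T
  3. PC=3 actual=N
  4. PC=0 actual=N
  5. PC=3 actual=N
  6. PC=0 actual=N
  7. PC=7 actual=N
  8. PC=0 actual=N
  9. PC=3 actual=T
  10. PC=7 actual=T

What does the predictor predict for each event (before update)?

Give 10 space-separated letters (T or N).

Ev 1: PC=0 idx=0 pred=N actual=T -> ctr[0]=2
Ev 2: PC=7 idx=3 pred=N actual=T -> ctr[3]=2
Ev 3: PC=3 idx=3 pred=T actual=N -> ctr[3]=1
Ev 4: PC=0 idx=0 pred=T actual=N -> ctr[0]=1
Ev 5: PC=3 idx=3 pred=N actual=N -> ctr[3]=0
Ev 6: PC=0 idx=0 pred=N actual=N -> ctr[0]=0
Ev 7: PC=7 idx=3 pred=N actual=N -> ctr[3]=0
Ev 8: PC=0 idx=0 pred=N actual=N -> ctr[0]=0
Ev 9: PC=3 idx=3 pred=N actual=T -> ctr[3]=1
Ev 10: PC=7 idx=3 pred=N actual=T -> ctr[3]=2

Answer: N N T T N N N N N N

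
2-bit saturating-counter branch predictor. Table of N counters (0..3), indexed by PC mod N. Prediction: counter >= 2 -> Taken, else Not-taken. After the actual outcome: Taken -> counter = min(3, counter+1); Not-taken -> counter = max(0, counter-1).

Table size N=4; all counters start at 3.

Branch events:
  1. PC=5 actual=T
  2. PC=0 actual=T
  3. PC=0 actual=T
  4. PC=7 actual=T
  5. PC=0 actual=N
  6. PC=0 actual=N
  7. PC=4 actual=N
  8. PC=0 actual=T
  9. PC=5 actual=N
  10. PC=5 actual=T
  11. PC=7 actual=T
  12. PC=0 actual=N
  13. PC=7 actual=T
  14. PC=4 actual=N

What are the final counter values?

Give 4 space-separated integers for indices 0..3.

Answer: 0 3 3 3

Derivation:
Ev 1: PC=5 idx=1 pred=T actual=T -> ctr[1]=3
Ev 2: PC=0 idx=0 pred=T actual=T -> ctr[0]=3
Ev 3: PC=0 idx=0 pred=T actual=T -> ctr[0]=3
Ev 4: PC=7 idx=3 pred=T actual=T -> ctr[3]=3
Ev 5: PC=0 idx=0 pred=T actual=N -> ctr[0]=2
Ev 6: PC=0 idx=0 pred=T actual=N -> ctr[0]=1
Ev 7: PC=4 idx=0 pred=N actual=N -> ctr[0]=0
Ev 8: PC=0 idx=0 pred=N actual=T -> ctr[0]=1
Ev 9: PC=5 idx=1 pred=T actual=N -> ctr[1]=2
Ev 10: PC=5 idx=1 pred=T actual=T -> ctr[1]=3
Ev 11: PC=7 idx=3 pred=T actual=T -> ctr[3]=3
Ev 12: PC=0 idx=0 pred=N actual=N -> ctr[0]=0
Ev 13: PC=7 idx=3 pred=T actual=T -> ctr[3]=3
Ev 14: PC=4 idx=0 pred=N actual=N -> ctr[0]=0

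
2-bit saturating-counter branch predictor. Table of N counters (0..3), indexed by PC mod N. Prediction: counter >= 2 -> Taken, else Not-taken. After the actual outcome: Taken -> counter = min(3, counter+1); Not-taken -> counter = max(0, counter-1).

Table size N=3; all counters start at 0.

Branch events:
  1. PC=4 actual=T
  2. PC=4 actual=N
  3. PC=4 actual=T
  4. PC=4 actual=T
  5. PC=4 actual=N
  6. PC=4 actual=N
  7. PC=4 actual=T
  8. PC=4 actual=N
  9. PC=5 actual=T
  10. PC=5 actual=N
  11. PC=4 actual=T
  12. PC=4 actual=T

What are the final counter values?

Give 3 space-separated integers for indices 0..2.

Ev 1: PC=4 idx=1 pred=N actual=T -> ctr[1]=1
Ev 2: PC=4 idx=1 pred=N actual=N -> ctr[1]=0
Ev 3: PC=4 idx=1 pred=N actual=T -> ctr[1]=1
Ev 4: PC=4 idx=1 pred=N actual=T -> ctr[1]=2
Ev 5: PC=4 idx=1 pred=T actual=N -> ctr[1]=1
Ev 6: PC=4 idx=1 pred=N actual=N -> ctr[1]=0
Ev 7: PC=4 idx=1 pred=N actual=T -> ctr[1]=1
Ev 8: PC=4 idx=1 pred=N actual=N -> ctr[1]=0
Ev 9: PC=5 idx=2 pred=N actual=T -> ctr[2]=1
Ev 10: PC=5 idx=2 pred=N actual=N -> ctr[2]=0
Ev 11: PC=4 idx=1 pred=N actual=T -> ctr[1]=1
Ev 12: PC=4 idx=1 pred=N actual=T -> ctr[1]=2

Answer: 0 2 0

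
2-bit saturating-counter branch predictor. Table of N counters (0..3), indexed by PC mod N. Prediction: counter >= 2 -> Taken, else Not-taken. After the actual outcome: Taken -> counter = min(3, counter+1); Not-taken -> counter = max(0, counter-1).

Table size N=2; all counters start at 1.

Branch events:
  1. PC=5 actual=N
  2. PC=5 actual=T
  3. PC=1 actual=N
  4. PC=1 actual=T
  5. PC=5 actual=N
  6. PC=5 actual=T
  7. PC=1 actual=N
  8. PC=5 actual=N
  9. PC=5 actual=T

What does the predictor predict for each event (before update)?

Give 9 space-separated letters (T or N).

Answer: N N N N N N N N N

Derivation:
Ev 1: PC=5 idx=1 pred=N actual=N -> ctr[1]=0
Ev 2: PC=5 idx=1 pred=N actual=T -> ctr[1]=1
Ev 3: PC=1 idx=1 pred=N actual=N -> ctr[1]=0
Ev 4: PC=1 idx=1 pred=N actual=T -> ctr[1]=1
Ev 5: PC=5 idx=1 pred=N actual=N -> ctr[1]=0
Ev 6: PC=5 idx=1 pred=N actual=T -> ctr[1]=1
Ev 7: PC=1 idx=1 pred=N actual=N -> ctr[1]=0
Ev 8: PC=5 idx=1 pred=N actual=N -> ctr[1]=0
Ev 9: PC=5 idx=1 pred=N actual=T -> ctr[1]=1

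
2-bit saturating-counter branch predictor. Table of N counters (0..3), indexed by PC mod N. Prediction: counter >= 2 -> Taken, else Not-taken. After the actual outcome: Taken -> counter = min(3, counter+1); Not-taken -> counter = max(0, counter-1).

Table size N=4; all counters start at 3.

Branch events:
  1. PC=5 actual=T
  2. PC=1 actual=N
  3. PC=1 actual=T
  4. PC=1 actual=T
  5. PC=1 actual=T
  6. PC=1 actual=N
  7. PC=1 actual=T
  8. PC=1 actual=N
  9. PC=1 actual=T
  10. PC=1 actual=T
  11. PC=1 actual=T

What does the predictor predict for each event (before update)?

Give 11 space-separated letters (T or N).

Ev 1: PC=5 idx=1 pred=T actual=T -> ctr[1]=3
Ev 2: PC=1 idx=1 pred=T actual=N -> ctr[1]=2
Ev 3: PC=1 idx=1 pred=T actual=T -> ctr[1]=3
Ev 4: PC=1 idx=1 pred=T actual=T -> ctr[1]=3
Ev 5: PC=1 idx=1 pred=T actual=T -> ctr[1]=3
Ev 6: PC=1 idx=1 pred=T actual=N -> ctr[1]=2
Ev 7: PC=1 idx=1 pred=T actual=T -> ctr[1]=3
Ev 8: PC=1 idx=1 pred=T actual=N -> ctr[1]=2
Ev 9: PC=1 idx=1 pred=T actual=T -> ctr[1]=3
Ev 10: PC=1 idx=1 pred=T actual=T -> ctr[1]=3
Ev 11: PC=1 idx=1 pred=T actual=T -> ctr[1]=3

Answer: T T T T T T T T T T T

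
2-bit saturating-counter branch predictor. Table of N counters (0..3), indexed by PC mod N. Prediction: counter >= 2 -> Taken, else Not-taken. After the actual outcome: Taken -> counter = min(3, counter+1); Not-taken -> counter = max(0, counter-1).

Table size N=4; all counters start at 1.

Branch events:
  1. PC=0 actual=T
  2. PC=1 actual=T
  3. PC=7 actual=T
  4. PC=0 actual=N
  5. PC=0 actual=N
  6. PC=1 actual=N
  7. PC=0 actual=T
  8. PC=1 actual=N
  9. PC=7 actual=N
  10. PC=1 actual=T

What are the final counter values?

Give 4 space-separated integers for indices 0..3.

Answer: 1 1 1 1

Derivation:
Ev 1: PC=0 idx=0 pred=N actual=T -> ctr[0]=2
Ev 2: PC=1 idx=1 pred=N actual=T -> ctr[1]=2
Ev 3: PC=7 idx=3 pred=N actual=T -> ctr[3]=2
Ev 4: PC=0 idx=0 pred=T actual=N -> ctr[0]=1
Ev 5: PC=0 idx=0 pred=N actual=N -> ctr[0]=0
Ev 6: PC=1 idx=1 pred=T actual=N -> ctr[1]=1
Ev 7: PC=0 idx=0 pred=N actual=T -> ctr[0]=1
Ev 8: PC=1 idx=1 pred=N actual=N -> ctr[1]=0
Ev 9: PC=7 idx=3 pred=T actual=N -> ctr[3]=1
Ev 10: PC=1 idx=1 pred=N actual=T -> ctr[1]=1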